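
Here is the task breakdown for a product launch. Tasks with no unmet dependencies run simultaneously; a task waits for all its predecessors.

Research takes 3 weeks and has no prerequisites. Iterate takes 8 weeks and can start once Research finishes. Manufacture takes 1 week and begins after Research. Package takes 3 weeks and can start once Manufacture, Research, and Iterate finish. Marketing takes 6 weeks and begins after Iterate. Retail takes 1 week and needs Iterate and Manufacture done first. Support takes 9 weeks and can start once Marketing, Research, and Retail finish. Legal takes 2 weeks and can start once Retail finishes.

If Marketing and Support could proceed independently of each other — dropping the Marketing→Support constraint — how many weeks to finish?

Before: longest chain Research→Iterate→Marketing→Support = 3+8+6+9 = 26, finish 26.
Without Marketing→Support, Support's earliest start moves from 17 to 12.
New critical path: Research→Iterate→Retail→Support = 3+8+1+9 = 21 ⇒ 21 weeks.

21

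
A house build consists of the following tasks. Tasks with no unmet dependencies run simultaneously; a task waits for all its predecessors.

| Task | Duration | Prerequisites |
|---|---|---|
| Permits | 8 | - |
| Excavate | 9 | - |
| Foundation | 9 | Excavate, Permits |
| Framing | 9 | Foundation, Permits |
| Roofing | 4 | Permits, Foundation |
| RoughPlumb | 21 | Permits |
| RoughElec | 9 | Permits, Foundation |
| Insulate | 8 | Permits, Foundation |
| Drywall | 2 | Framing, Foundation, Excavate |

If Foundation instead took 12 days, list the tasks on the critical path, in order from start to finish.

The binding path is Excavate→Foundation→Framing→Drywall = 9+9+9+2 = 29; finish at 29 days.
Foundation lies on that path, so at 12 days the path becomes 32 days.
The critical path is still Excavate→Foundation→Framing→Drywall; finish is now 32 days.

Excavate, Foundation, Framing, Drywall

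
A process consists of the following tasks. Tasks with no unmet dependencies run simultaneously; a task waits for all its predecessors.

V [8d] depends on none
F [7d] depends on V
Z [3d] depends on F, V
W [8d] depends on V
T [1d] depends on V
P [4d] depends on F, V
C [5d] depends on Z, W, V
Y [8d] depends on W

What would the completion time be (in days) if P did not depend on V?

24

Before: longest chain V→W→Y = 8+8+8 = 24, finish 24.
Dropping V→P doesn't change P's earliest start (15); another predecessor still binds.
New critical path: V→W→Y = 8+8+8 = 24 ⇒ 24 days.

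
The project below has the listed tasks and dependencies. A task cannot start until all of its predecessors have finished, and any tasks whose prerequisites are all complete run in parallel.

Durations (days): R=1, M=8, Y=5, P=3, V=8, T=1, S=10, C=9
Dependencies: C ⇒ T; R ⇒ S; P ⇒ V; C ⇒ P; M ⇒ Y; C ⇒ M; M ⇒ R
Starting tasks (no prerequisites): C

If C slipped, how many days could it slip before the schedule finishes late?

0

The longest chain is C→M→R→S = 9+8+1+10 = 28; overall finish 28 days.
Longest path through C: 28 days (earliest finish 9, latest finish 9).
So C can slip 9 − 9 = 0 days.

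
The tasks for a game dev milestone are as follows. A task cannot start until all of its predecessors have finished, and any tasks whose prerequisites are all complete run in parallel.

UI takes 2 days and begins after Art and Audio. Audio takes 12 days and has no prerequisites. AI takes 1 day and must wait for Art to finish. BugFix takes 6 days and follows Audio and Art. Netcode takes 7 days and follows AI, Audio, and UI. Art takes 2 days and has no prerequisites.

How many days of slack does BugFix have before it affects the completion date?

3

The longest chain is Audio→UI→Netcode = 12+2+7 = 21; overall finish 21 days.
The longest chain containing BugFix totals 18 days.
Slack of BugFix = 15 − 12 = 3 days.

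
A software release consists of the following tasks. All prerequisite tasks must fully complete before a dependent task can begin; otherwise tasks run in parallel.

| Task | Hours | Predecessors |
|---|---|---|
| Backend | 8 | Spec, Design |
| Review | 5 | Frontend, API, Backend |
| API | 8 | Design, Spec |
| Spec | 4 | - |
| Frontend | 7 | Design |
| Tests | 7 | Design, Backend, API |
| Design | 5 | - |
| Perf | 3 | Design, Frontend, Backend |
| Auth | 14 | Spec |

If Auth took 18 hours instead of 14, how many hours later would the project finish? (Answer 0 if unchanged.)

Baseline: Design→Backend→Tests = 5+8+7 = 20 → 20 hours.
The longest path through Auth is only 18 hours, so Auth has float 2.
The binding chain switches to Spec→Auth = 4+18 = 22; finish 22 hours.
Change in finish: 22 − 20 = +2 hours.

2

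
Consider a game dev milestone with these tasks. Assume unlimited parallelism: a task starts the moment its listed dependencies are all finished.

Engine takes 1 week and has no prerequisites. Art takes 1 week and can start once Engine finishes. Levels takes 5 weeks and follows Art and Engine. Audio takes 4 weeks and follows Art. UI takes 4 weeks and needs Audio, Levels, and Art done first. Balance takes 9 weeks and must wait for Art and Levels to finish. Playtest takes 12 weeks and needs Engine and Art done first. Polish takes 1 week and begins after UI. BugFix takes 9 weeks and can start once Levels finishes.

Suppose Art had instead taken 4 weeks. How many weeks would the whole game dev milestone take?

19

Critical path before the change: Engine→Art→Levels→Balance = 1+1+5+9 = 16 giving 16 weeks.
Since Art is critical, the +3 change carries straight to that chain (now 19 weeks).
That remains the longest chain; total 19 weeks.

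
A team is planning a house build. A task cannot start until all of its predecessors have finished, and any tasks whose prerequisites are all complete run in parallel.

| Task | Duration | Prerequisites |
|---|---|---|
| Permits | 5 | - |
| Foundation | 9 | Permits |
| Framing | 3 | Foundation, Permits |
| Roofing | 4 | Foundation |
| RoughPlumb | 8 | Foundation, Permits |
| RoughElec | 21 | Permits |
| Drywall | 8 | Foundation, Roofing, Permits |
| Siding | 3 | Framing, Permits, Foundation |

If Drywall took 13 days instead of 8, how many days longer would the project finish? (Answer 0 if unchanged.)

Actual critical path: Permits→Foundation→Roofing→Drywall = 5+9+4+8 = 26 ⇒ 26 days.
Since Drywall is critical, the +5 change carries straight to that chain (now 31 days).
No other chain overtakes it, so the finish is 31 days.
Change in finish: 31 − 26 = +5 days.

5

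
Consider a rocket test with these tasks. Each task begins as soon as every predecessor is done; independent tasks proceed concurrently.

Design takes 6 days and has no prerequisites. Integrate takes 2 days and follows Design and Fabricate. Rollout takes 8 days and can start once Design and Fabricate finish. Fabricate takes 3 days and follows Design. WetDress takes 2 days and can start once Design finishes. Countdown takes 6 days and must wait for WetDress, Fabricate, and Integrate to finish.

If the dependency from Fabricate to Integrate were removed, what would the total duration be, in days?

Before: longest chain Design→Fabricate→Integrate→Countdown = 6+3+2+6 = 17, finish 17.
Without Fabricate→Integrate, Integrate's earliest start moves from 9 to 6.
After: Design→Fabricate→Rollout = 6+3+8 = 17 → 17 days.

17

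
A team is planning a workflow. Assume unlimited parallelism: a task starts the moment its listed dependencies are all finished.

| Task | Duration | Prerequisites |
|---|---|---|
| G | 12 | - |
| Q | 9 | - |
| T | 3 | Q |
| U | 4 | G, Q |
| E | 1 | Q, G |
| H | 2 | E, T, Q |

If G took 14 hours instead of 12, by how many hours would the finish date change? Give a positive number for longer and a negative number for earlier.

Actual critical path: G→U = 12+4 = 16 ⇒ 16 hours.
G lies on that path, so at 14 hours the path becomes 18 hours.
No other chain overtakes it, so the finish is 18 hours.
Change in finish: 18 − 16 = +2 hours.

2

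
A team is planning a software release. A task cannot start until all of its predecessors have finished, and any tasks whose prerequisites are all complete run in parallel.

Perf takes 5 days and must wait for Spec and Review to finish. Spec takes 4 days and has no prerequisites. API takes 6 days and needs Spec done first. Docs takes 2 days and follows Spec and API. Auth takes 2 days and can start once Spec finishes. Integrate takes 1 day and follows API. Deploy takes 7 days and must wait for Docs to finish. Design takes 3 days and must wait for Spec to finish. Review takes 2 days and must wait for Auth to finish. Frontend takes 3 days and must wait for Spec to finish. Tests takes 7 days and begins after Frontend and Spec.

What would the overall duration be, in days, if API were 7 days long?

The binding path is Spec→API→Docs→Deploy = 4+6+2+7 = 19; finish at 19 days.
Since API is critical, the +1 change carries straight to that chain (now 20 days).
The critical path is still Spec→API→Docs→Deploy; finish is now 20 days.

20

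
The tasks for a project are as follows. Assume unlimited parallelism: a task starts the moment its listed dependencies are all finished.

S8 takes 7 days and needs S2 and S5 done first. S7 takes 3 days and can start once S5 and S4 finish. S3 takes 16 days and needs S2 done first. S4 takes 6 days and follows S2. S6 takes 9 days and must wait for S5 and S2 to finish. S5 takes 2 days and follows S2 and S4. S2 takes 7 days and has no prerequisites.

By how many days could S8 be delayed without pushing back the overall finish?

The longest chain is S2→S4→S5→S6 = 7+6+2+9 = 24; overall finish 24 days.
Longest path through S8: 22 days (earliest finish 22, latest finish 24).
So S8 can slip 24 − 22 = 2 days.

2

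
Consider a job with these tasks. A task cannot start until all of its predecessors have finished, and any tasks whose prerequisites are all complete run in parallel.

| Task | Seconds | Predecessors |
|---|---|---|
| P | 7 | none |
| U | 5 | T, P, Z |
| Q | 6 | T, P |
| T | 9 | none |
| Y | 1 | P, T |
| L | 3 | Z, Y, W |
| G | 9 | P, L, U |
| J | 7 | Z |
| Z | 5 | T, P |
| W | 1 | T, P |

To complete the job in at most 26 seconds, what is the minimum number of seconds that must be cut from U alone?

2

Current finish: 28 seconds; target: 26.
U is on every critical path, so each second cut from U cuts the finish by one (this holds down to a finish of 26).
Need 28 − 26 = 2 seconds off U → U becomes 3 seconds, finish becomes 26.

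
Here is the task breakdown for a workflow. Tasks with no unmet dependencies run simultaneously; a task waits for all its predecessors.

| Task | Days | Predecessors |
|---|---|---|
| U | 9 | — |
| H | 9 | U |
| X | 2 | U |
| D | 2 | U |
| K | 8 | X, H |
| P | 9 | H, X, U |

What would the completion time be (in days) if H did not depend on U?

Before: longest chain U→H→P = 9+9+9 = 27, finish 27.
Without U→H, H's earliest start moves from 9 to 0.
The longest chain is now U→X→P = 9+2+9 = 20, so the schedule takes 20 days.

20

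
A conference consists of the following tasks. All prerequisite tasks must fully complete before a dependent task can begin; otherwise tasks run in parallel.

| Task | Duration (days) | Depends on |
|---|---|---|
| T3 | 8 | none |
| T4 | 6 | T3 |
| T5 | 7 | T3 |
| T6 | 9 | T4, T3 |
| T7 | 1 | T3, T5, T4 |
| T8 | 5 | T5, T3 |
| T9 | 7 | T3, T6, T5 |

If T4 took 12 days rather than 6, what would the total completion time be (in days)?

36

As given, the longest chain is T3→T4→T6→T9 = 8+6+9+7 = 30, so the finish is 30 days.
Since T4 is critical, the +6 change carries straight to that chain (now 36 days).
No other chain overtakes it, so the finish is 36 days.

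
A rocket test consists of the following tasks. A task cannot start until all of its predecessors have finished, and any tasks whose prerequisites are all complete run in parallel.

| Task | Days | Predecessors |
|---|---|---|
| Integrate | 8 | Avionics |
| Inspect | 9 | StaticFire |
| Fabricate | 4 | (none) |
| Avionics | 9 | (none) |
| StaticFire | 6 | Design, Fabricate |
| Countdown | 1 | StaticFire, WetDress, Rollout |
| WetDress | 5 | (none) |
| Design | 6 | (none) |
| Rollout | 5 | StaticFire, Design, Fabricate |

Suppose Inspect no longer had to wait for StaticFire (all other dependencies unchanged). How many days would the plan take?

Original critical path: Design→StaticFire→Inspect = 6+6+9 = 21 ⇒ 21 days.
Without StaticFire→Inspect, Inspect's earliest start moves from 12 to 0.
New critical path: Design→StaticFire→Rollout→Countdown = 6+6+5+1 = 18 ⇒ 18 days.

18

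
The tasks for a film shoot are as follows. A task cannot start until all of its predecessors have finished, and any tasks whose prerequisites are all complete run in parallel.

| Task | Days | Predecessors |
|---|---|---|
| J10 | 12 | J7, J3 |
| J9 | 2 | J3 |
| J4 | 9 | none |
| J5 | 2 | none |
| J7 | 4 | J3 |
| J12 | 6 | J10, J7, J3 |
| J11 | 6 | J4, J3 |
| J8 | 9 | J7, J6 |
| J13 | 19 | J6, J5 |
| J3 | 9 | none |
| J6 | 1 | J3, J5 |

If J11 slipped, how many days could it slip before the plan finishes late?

16

J3→J7→J10→J12 = 9+4+12+6 = 31 sets the makespan at 31 days.
Longest path through J11: 15 days (earliest finish 15, latest finish 31).
Float = 31 − 15 = 16.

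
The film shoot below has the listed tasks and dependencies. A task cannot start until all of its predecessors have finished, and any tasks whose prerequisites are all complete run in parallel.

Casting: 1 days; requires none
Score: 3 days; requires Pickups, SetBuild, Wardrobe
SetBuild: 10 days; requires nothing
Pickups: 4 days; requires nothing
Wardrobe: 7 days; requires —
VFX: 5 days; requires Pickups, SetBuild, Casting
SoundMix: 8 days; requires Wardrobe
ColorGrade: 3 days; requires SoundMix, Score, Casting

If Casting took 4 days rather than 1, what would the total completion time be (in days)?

18

As given, the longest chain is Wardrobe→SoundMix→ColorGrade = 7+8+3 = 18, so the finish is 18 days.
The longest path through Casting is only 6 days, so Casting has float 12.
No other chain overtakes it, so the finish is 18 days.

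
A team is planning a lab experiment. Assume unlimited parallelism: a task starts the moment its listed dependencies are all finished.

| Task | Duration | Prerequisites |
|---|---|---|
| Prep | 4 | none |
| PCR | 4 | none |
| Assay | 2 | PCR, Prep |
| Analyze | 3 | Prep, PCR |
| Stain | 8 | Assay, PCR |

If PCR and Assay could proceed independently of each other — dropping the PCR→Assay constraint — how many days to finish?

14

Before: longest chain Prep→Assay→Stain = 4+2+8 = 14, finish 14.
Dropping PCR→Assay doesn't change Assay's earliest start (4); another predecessor still binds.
The longest chain is now Prep→Assay→Stain = 4+2+8 = 14, so the job takes 14 days.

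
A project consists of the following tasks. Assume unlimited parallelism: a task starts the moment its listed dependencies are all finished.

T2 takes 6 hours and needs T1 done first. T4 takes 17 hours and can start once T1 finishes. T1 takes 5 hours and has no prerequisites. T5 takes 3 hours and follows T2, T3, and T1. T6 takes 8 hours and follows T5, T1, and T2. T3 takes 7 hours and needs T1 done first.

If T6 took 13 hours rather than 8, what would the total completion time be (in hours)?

28

As given, the longest chain is T1→T3→T5→T6 = 5+7+3+8 = 23, so the finish is 23 hours.
T6 lies on that path, so at 13 hours the path becomes 28 hours.
No other chain overtakes it, so the finish is 28 hours.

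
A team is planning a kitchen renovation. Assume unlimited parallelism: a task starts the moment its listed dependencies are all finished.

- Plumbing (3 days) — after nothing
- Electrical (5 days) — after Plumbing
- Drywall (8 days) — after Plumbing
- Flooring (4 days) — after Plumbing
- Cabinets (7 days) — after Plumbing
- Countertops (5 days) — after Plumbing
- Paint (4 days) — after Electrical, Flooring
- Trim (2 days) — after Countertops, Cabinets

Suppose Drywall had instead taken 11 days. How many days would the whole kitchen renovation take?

The binding path is Plumbing→Electrical→Paint = 3+5+4 = 12; finish at 12 days.
The longest path through Drywall is only 11 days, so Drywall has float 1.
New critical path: Plumbing→Drywall = 3+11 = 14 ⇒ 14 days.

14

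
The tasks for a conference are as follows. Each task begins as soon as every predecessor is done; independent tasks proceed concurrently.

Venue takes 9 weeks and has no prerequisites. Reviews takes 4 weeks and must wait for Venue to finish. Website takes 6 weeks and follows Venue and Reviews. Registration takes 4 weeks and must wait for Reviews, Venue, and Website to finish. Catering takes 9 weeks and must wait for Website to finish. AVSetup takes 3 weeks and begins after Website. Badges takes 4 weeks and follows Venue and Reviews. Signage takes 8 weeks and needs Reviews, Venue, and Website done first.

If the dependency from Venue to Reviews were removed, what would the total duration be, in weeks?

24

Before: longest chain Venue→Reviews→Website→Catering = 9+4+6+9 = 28, finish 28.
Without Venue→Reviews, Reviews's earliest start moves from 9 to 0.
New critical path: Venue→Website→Catering = 9+6+9 = 24 ⇒ 24 weeks.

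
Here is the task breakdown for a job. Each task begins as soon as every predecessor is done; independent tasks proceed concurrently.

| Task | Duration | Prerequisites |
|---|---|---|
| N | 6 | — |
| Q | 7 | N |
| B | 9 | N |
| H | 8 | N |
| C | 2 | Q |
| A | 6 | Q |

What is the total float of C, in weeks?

N→Q→A = 6+7+6 = 19 sets the makespan at 19 weeks.
C finishes as early as 15 and must finish by 19.
So C can slip 19 − 15 = 4 weeks.

4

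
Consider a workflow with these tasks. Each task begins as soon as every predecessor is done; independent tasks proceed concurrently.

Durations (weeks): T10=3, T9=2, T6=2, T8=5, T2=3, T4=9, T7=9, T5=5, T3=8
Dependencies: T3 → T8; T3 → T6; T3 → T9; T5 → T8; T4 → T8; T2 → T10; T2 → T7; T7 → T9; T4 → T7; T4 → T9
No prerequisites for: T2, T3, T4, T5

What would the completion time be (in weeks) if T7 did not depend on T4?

With the dependency in place, T4→T7→T9 = 9+9+2 = 20 sets the finish at 20 weeks.
Without T4→T7, T7's earliest start moves from 9 to 3.
New critical path: T2→T7→T9 = 3+9+2 = 14 ⇒ 14 weeks.

14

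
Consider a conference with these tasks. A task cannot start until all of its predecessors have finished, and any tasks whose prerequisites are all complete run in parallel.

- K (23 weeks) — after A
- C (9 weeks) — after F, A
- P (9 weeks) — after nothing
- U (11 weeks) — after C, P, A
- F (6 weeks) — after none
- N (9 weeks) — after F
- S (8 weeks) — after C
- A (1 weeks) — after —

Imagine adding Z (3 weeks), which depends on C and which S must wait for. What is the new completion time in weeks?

Originally the conference takes 26 weeks.
With Z inserted, S now waits for max(C, Z).
New critical path: F→C→Z→S = 6+9+3+8 = 26 ⇒ 26 weeks.

26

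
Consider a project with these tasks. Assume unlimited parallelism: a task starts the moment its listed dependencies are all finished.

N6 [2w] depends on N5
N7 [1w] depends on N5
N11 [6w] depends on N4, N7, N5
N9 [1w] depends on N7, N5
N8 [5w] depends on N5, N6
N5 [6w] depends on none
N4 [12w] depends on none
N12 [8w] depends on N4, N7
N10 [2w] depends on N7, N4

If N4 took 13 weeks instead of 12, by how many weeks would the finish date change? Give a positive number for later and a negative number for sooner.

Baseline: N4→N12 = 12+8 = 20 → 20 weeks.
N4 lies on that path, so at 13 weeks the path becomes 21 weeks.
The critical path is still N4→N12; finish is now 21 weeks.
Change in finish: 21 − 20 = +1 weeks.

1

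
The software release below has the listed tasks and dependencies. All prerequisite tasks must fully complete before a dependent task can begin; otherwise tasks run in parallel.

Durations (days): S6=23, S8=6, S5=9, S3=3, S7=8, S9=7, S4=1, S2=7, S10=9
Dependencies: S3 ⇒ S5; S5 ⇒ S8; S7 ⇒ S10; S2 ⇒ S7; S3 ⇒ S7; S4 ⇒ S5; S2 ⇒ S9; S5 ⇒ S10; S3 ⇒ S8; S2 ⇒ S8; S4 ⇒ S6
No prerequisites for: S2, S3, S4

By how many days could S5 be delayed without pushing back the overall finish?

3

The longest chain is S2→S7→S10 = 7+8+9 = 24; overall finish 24 days.
The longest chain containing S5 totals 21 days.
So S5 can slip 15 − 12 = 3 days.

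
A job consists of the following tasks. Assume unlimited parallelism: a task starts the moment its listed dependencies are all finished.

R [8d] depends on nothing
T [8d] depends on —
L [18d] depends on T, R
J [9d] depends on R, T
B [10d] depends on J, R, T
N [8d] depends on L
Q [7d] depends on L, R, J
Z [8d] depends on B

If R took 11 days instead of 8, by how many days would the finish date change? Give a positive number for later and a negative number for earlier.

As given, the longest chain is R→J→B→Z = 8+9+10+8 = 35, so the finish is 35 days.
Since R is critical, the +3 change carries straight to that chain (now 38 days).
That remains the longest chain; total 38 days.
Change in finish: 38 − 35 = +3 days.

3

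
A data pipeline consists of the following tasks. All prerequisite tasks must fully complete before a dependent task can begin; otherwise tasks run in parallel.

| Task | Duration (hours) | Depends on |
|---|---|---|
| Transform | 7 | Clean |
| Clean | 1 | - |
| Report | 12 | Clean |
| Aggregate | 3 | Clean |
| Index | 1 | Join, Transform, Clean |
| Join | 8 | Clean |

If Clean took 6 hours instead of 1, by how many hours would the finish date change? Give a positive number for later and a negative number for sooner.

Actual critical path: Clean→Report = 1+12 = 13 ⇒ 13 hours.
Clean lies on that path, so at 6 hours the path becomes 18 hours.
That remains the longest chain; total 18 hours.
Change in finish: 18 − 13 = +5 hours.

5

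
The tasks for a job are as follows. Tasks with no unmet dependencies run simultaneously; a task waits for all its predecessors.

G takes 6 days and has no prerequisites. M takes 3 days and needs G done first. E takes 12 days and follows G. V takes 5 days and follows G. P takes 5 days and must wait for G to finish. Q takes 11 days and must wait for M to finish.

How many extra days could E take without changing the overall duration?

2

Critical path: G→M→Q = 6+3+11 = 20, so the finish is 20 days.
E finishes as early as 18 and must finish by 20.
Slack of E = 8 − 6 = 2 days.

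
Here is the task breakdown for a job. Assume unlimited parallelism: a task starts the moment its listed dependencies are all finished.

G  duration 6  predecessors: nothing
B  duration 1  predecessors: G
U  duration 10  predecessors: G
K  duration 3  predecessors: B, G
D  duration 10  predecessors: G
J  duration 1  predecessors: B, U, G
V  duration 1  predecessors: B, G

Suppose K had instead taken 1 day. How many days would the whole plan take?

17

The binding path is G→U→J = 6+10+1 = 17; finish at 17 days.
K is off the critical path — its longest chain is 10 days, giving 7 of slack.
That remains the longest chain; total 17 days.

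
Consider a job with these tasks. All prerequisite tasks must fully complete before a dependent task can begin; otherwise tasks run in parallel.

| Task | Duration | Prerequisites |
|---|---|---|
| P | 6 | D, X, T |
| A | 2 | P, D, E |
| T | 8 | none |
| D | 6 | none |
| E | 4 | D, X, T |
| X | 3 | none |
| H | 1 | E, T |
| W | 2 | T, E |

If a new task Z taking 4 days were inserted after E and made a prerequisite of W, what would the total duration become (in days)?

Originally the job takes 16 days.
With Z inserted, W now waits for max(T, E, Z).
New critical path: T→E→Z→W = 8+4+4+2 = 18 ⇒ 18 days.

18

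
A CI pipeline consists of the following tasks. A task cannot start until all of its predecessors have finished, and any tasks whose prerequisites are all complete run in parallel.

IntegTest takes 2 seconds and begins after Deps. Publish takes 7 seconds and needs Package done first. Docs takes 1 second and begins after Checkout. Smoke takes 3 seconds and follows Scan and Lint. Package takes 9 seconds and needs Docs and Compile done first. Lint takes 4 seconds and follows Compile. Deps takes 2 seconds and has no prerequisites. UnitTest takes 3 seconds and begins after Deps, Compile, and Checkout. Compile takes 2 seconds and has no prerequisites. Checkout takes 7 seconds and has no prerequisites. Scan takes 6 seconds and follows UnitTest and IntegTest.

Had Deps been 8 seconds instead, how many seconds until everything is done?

Actual critical path: Checkout→Docs→Package→Publish = 7+1+9+7 = 24 ⇒ 24 seconds.
Deps is off the critical path — its longest chain is 14 seconds, giving 10 of slack.
No other chain overtakes it, so the finish is 24 seconds.

24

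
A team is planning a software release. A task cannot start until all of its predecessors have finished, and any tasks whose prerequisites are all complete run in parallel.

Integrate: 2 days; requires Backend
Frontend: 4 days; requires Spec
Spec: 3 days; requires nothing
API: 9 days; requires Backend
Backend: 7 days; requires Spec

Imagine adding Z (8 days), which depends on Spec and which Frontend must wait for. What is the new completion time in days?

19

Originally the project takes 19 days.
With Z inserted, Frontend now waits for max(Spec, Z).
New critical path: Spec→Backend→API = 3+7+9 = 19 ⇒ 19 days.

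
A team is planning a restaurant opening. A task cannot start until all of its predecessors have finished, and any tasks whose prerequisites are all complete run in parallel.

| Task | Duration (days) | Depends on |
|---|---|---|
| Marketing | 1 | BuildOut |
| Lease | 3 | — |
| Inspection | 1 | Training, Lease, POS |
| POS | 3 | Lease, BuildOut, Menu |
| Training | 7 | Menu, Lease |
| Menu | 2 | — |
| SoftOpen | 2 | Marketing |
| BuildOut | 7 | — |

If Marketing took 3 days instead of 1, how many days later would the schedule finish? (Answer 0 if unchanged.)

1

The binding path is Lease→Training→Inspection = 3+7+1 = 11; finish at 11 days.
The longest path through Marketing is only 10 days, so Marketing has float 1.
Now BuildOut→Marketing→SoftOpen = 7+3+2 = 12 is longest, so the finish becomes 12 days.
Change in finish: 12 − 11 = +1 days.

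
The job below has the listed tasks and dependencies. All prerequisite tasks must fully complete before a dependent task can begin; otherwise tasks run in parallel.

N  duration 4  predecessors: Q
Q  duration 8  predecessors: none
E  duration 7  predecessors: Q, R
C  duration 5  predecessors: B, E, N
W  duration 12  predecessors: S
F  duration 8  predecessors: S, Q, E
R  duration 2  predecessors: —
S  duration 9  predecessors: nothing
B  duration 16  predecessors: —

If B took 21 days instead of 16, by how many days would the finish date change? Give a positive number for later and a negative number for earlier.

3

Actual critical path: Q→E→F = 8+7+8 = 23 ⇒ 23 days.
The longest path through B is only 21 days, so B has float 2.
The binding chain switches to B→C = 21+5 = 26; finish 26 days.
Change in finish: 26 − 23 = +3 days.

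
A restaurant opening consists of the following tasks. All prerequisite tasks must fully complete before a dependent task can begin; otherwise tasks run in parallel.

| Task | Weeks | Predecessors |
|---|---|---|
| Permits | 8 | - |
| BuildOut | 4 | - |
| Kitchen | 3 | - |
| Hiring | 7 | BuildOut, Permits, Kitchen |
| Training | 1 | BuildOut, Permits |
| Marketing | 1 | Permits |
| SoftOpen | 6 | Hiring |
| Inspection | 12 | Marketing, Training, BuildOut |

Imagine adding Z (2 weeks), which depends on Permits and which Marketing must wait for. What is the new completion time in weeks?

23

Originally the job takes 21 weeks.
With Z inserted, Marketing now waits for max(Permits, Z).
New critical path: Permits→Z→Marketing→Inspection = 8+2+1+12 = 23 ⇒ 23 weeks.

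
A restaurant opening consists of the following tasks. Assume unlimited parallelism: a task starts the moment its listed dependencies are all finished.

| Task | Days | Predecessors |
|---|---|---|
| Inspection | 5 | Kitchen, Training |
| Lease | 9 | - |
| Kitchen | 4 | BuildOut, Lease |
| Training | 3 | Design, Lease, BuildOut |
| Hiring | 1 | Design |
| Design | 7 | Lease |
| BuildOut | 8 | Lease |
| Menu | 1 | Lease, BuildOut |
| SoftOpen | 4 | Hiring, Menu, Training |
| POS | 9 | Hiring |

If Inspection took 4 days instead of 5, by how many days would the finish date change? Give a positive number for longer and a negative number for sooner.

0

The binding path is Lease→BuildOut→Kitchen→Inspection = 9+8+4+5 = 26; finish at 26 days.
Inspection lies on that path, so at 4 days the path becomes 25 days.
New critical path: Lease→Design→Hiring→POS = 9+7+1+9 = 26 ⇒ 26 days.
Change in finish: 26 − 26 = +0 days.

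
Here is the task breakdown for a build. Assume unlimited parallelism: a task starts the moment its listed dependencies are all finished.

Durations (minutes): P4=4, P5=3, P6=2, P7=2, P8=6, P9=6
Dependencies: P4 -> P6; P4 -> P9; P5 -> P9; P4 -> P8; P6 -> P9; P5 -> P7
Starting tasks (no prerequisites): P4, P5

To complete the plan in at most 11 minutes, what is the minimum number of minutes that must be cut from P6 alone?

Current finish: 12 minutes; target: 11.
P6 is on every critical path, so each minute cut from P6 cuts the finish by one (this holds down to a finish of 11).
Need 12 − 11 = 1 minute off P6 → P6 becomes 1 minute, finish becomes 11.

1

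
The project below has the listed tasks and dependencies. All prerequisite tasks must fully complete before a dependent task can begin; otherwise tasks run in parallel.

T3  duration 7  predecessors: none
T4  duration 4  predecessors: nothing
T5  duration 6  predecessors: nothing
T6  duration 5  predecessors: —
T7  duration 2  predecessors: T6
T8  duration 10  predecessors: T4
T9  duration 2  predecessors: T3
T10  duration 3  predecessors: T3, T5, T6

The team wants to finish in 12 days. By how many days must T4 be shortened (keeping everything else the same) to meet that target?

Current finish: 14 days; target: 12.
T4 is on every critical path, so each day cut from T4 cuts the finish by one (this holds down to a finish of 11).
Need 14 − 12 = 2 days off T4 → T4 becomes 2 days, finish becomes 12.

2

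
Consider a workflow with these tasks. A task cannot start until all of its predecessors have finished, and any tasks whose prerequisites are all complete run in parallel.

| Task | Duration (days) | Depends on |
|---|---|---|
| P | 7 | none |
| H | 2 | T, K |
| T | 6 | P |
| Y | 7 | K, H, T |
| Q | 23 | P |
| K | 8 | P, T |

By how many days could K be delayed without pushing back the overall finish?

The longest chain is P→T→K→H→Y = 7+6+8+2+7 = 30; overall finish 30 days.
K finishes as early as 21 and must finish by 21.
Float = 30 − 30 = 0.

0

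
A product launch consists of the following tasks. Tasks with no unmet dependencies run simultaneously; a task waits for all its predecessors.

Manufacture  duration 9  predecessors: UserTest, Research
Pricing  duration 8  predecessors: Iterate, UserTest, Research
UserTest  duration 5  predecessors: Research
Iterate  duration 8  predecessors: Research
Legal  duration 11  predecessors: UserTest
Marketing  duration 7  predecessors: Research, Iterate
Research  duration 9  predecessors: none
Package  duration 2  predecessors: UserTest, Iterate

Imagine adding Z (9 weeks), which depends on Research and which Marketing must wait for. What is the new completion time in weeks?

25

Originally the job takes 25 weeks.
With Z inserted, Marketing now waits for max(Research, Iterate, Z).
New critical path: Research→Z→Marketing = 9+9+7 = 25 ⇒ 25 weeks.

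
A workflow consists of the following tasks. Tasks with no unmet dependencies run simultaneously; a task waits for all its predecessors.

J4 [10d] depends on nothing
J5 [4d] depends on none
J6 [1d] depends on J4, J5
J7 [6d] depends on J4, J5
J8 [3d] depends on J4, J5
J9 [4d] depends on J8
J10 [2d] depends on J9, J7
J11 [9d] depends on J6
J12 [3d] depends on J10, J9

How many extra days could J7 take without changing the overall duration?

J4→J8→J9→J10→J12 = 10+3+4+2+3 = 22 sets the makespan at 22 days.
J7 finishes as early as 16 and must finish by 17.
So J7 can slip 17 − 16 = 1 day.

1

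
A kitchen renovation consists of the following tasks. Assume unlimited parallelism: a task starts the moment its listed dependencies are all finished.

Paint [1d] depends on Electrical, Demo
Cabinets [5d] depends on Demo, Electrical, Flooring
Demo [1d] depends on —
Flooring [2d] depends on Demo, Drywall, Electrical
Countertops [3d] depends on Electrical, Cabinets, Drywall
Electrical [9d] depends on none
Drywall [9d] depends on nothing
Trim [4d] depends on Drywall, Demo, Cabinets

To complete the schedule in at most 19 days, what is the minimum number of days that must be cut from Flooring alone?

Current finish: 20 days; target: 19.
Flooring is on every critical path, so each day cut from Flooring cuts the finish by one (this holds down to a finish of 19).
Need 20 − 19 = 1 day off Flooring → Flooring becomes 1 day, finish becomes 19.

1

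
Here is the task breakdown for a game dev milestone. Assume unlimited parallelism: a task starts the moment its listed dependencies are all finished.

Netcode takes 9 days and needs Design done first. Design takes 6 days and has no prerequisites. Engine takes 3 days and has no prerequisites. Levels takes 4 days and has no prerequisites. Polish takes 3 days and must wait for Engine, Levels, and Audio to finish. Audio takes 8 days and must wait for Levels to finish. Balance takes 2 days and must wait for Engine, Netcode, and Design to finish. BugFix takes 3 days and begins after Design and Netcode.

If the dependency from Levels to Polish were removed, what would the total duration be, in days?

With the dependency in place, Design→Netcode→BugFix = 6+9+3 = 18 sets the finish at 18 days.
Dropping Levels→Polish doesn't change Polish's earliest start (12); another predecessor still binds.
The longest chain is now Design→Netcode→BugFix = 6+9+3 = 18, so the project takes 18 days.

18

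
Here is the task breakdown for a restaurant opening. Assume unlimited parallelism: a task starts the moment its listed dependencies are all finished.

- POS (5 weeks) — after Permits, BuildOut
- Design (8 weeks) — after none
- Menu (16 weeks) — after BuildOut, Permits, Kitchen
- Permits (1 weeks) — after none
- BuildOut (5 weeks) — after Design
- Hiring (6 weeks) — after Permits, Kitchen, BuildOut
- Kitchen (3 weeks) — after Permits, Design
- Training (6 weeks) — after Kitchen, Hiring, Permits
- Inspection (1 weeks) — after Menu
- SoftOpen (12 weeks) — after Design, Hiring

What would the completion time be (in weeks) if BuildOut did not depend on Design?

Original critical path: Design→BuildOut→Hiring→SoftOpen = 8+5+6+12 = 31 ⇒ 31 weeks.
Without Design→BuildOut, BuildOut's earliest start moves from 8 to 0.
The longest chain is now Design→Kitchen→Hiring→SoftOpen = 8+3+6+12 = 29, so the project takes 29 weeks.

29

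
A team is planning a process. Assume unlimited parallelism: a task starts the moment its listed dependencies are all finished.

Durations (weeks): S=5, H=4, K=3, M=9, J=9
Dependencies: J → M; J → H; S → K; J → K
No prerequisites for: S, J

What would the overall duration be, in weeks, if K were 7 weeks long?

Critical path before the change: J→M = 9+9 = 18 giving 18 weeks.
K is off the critical path — its longest chain is 12 weeks, giving 6 of slack.
That remains the longest chain; total 18 weeks.

18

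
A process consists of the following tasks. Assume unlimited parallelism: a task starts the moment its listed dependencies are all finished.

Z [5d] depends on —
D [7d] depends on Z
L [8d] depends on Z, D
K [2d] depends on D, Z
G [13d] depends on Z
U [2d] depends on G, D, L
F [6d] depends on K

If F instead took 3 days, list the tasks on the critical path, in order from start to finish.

Z, D, L, U

The binding path is Z→D→L→U = 5+7+8+2 = 22; finish at 22 days.
The longest path through F is only 20 days, so F has float 2.
That remains the longest chain; total 22 days.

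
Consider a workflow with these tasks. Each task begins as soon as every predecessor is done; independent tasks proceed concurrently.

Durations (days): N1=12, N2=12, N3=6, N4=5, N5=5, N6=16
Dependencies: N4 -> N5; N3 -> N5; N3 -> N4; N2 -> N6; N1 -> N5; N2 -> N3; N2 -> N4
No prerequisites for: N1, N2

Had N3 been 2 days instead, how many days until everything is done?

28

Critical path before the change: N2→N3→N4→N5 = 12+6+5+5 = 28 giving 28 days.
Since N3 is critical, the -4 change carries straight to that chain (now 24 days).
Now N2→N6 = 12+16 = 28 is longest, so the finish becomes 28 days.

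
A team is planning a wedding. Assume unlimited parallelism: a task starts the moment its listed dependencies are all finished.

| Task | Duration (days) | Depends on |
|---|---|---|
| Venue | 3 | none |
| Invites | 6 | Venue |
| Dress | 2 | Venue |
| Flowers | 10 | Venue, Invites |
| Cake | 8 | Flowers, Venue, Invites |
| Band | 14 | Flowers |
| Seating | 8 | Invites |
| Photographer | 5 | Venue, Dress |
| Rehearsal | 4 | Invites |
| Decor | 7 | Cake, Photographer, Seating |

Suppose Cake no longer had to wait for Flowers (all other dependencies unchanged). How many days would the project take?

With the dependency in place, Venue→Invites→Flowers→Cake→Decor = 3+6+10+8+7 = 34 sets the finish at 34 days.
Without Flowers→Cake, Cake's earliest start moves from 19 to 9.
After: Venue→Invites→Flowers→Band = 3+6+10+14 = 33 → 33 days.

33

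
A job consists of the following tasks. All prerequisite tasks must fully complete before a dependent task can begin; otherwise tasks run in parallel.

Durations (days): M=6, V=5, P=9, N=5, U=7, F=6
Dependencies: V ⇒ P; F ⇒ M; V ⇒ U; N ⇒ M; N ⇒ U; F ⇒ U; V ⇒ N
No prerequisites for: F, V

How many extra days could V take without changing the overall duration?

The longest chain is V→N→U = 5+5+7 = 17; overall finish 17 days.
The longest chain containing V totals 17 days.
So V can slip 5 − 5 = 0 days.

0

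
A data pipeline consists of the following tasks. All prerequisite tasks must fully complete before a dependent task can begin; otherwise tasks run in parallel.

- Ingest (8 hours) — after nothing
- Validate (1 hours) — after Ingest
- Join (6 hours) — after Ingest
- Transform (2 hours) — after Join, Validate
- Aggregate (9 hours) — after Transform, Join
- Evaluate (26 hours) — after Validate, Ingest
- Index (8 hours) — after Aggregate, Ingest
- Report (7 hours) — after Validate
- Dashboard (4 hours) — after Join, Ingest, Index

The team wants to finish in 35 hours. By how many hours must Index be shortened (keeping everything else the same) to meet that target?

Current finish: 37 hours; target: 35.
Index is on every critical path, so each hour cut from Index cuts the finish by one (this holds down to a finish of 35).
Need 37 − 35 = 2 hours off Index → Index becomes 6 hours, finish becomes 35.

2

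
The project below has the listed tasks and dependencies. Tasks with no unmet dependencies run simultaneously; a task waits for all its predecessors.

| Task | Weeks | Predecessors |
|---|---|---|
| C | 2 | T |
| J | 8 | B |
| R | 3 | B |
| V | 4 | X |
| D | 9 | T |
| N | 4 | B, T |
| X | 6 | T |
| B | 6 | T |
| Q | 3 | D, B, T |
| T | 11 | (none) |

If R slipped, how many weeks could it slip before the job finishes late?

Critical path: T→B→J = 11+6+8 = 25, so the finish is 25 weeks.
R finishes as early as 20 and must finish by 25.
So R can slip 25 − 20 = 5 weeks.

5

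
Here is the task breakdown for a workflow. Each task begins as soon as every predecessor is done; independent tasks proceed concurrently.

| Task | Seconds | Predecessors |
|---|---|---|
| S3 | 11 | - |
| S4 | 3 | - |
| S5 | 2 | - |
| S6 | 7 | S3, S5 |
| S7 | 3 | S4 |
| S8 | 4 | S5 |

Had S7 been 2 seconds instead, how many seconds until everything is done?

As given, the longest chain is S3→S6 = 11+7 = 18, so the finish is 18 seconds.
S7 is off the critical path — its longest chain is 6 seconds, giving 12 of slack.
No other chain overtakes it, so the finish is 18 seconds.

18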